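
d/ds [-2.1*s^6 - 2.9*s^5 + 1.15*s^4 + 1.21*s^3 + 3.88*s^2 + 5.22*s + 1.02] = -12.6*s^5 - 14.5*s^4 + 4.6*s^3 + 3.63*s^2 + 7.76*s + 5.22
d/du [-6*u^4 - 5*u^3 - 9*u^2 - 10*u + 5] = -24*u^3 - 15*u^2 - 18*u - 10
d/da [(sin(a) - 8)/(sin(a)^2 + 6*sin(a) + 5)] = (16*sin(a) + cos(a)^2 + 52)*cos(a)/(sin(a)^2 + 6*sin(a) + 5)^2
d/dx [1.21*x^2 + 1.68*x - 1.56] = 2.42*x + 1.68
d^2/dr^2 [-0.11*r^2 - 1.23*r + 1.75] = -0.220000000000000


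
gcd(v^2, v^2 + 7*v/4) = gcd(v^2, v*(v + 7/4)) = v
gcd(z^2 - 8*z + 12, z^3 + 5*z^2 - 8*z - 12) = z - 2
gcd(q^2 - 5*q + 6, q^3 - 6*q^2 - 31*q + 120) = q - 3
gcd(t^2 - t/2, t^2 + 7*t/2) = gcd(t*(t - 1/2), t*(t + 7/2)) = t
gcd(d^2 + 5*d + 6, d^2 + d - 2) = d + 2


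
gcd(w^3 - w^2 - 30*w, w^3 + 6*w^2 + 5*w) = w^2 + 5*w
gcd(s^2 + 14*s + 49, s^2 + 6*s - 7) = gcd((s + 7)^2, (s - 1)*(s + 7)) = s + 7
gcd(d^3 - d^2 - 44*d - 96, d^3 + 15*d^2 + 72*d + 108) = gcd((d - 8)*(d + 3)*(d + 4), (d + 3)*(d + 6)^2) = d + 3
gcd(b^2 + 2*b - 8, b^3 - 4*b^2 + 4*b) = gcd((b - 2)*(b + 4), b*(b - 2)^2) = b - 2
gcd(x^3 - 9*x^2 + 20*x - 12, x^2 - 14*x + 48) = x - 6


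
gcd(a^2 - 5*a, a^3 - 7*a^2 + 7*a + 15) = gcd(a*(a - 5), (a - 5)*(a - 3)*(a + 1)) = a - 5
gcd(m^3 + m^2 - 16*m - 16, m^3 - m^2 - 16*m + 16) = m^2 - 16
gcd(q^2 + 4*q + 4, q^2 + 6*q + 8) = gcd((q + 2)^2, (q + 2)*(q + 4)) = q + 2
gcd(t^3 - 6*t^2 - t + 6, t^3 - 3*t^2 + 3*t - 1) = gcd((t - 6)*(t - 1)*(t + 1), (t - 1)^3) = t - 1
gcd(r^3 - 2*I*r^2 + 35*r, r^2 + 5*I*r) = r^2 + 5*I*r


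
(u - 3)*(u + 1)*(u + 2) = u^3 - 7*u - 6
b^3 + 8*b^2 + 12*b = b*(b + 2)*(b + 6)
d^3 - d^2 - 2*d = d*(d - 2)*(d + 1)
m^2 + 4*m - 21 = (m - 3)*(m + 7)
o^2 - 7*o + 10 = (o - 5)*(o - 2)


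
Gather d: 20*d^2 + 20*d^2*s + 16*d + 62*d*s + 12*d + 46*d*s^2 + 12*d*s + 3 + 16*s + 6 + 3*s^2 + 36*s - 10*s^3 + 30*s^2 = d^2*(20*s + 20) + d*(46*s^2 + 74*s + 28) - 10*s^3 + 33*s^2 + 52*s + 9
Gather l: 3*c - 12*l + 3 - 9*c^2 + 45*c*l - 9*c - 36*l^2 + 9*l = -9*c^2 - 6*c - 36*l^2 + l*(45*c - 3) + 3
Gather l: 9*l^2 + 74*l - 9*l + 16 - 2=9*l^2 + 65*l + 14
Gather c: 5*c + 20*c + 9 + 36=25*c + 45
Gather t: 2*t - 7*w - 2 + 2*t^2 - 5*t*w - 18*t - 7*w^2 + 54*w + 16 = 2*t^2 + t*(-5*w - 16) - 7*w^2 + 47*w + 14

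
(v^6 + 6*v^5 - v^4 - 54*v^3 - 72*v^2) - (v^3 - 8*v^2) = v^6 + 6*v^5 - v^4 - 55*v^3 - 64*v^2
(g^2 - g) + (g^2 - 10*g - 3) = 2*g^2 - 11*g - 3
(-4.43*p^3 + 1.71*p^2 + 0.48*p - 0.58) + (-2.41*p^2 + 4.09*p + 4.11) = -4.43*p^3 - 0.7*p^2 + 4.57*p + 3.53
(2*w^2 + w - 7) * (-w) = -2*w^3 - w^2 + 7*w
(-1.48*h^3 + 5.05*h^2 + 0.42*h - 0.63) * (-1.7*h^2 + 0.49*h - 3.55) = 2.516*h^5 - 9.3102*h^4 + 7.0145*h^3 - 16.6507*h^2 - 1.7997*h + 2.2365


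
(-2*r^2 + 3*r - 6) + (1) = -2*r^2 + 3*r - 5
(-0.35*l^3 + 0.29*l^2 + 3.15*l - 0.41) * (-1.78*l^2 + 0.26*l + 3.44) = 0.623*l^5 - 0.6072*l^4 - 6.7356*l^3 + 2.5464*l^2 + 10.7294*l - 1.4104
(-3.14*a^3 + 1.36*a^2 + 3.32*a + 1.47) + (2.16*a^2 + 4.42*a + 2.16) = -3.14*a^3 + 3.52*a^2 + 7.74*a + 3.63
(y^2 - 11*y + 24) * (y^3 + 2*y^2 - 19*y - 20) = y^5 - 9*y^4 - 17*y^3 + 237*y^2 - 236*y - 480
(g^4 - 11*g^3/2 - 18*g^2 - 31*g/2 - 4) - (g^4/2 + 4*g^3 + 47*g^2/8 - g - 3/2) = g^4/2 - 19*g^3/2 - 191*g^2/8 - 29*g/2 - 5/2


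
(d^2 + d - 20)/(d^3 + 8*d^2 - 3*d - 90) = (d - 4)/(d^2 + 3*d - 18)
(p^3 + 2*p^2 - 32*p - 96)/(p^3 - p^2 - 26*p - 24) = (p + 4)/(p + 1)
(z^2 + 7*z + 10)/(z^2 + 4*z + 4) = (z + 5)/(z + 2)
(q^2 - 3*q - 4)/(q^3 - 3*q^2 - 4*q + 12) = (q^2 - 3*q - 4)/(q^3 - 3*q^2 - 4*q + 12)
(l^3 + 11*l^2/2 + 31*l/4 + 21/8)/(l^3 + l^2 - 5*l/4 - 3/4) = (l + 7/2)/(l - 1)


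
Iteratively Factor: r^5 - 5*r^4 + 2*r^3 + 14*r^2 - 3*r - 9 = (r - 3)*(r^4 - 2*r^3 - 4*r^2 + 2*r + 3) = (r - 3)^2*(r^3 + r^2 - r - 1) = (r - 3)^2*(r + 1)*(r^2 - 1) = (r - 3)^2*(r - 1)*(r + 1)*(r + 1)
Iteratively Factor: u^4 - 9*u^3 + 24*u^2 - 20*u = (u - 5)*(u^3 - 4*u^2 + 4*u) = (u - 5)*(u - 2)*(u^2 - 2*u) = u*(u - 5)*(u - 2)*(u - 2)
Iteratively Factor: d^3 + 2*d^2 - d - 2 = (d - 1)*(d^2 + 3*d + 2) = (d - 1)*(d + 1)*(d + 2)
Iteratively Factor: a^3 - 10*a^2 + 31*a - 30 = (a - 5)*(a^2 - 5*a + 6) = (a - 5)*(a - 2)*(a - 3)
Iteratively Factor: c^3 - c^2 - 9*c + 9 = (c + 3)*(c^2 - 4*c + 3) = (c - 3)*(c + 3)*(c - 1)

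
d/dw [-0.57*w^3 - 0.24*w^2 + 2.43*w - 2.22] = -1.71*w^2 - 0.48*w + 2.43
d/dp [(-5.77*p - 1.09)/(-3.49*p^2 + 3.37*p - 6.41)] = (-20.1373*p^2 - 7.6082*p + 40.659)/(12.1801*p^4 - 23.5226*p^3 + 56.0987*p^2 - 43.2034*p + 41.0881)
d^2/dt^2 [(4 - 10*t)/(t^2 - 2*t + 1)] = 4*(-5*t - 4)/(t^4 - 4*t^3 + 6*t^2 - 4*t + 1)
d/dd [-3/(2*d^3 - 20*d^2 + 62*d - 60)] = 3*(3*d^2 - 20*d + 31)/(2*(d^3 - 10*d^2 + 31*d - 30)^2)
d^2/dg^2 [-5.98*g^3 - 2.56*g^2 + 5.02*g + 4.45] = -35.88*g - 5.12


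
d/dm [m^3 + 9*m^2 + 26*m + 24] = 3*m^2 + 18*m + 26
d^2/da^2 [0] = 0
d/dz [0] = 0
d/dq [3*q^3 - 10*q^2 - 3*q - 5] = 9*q^2 - 20*q - 3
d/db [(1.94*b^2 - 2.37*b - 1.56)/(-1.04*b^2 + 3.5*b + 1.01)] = (4.3252*b^2 + 0.674*b + 3.0663)/(1.0816*b^4 - 7.28*b^3 + 10.1492*b^2 + 7.07*b + 1.0201)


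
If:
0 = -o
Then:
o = 0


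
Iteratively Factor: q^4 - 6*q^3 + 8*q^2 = (q)*(q^3 - 6*q^2 + 8*q) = q*(q - 2)*(q^2 - 4*q) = q^2*(q - 2)*(q - 4)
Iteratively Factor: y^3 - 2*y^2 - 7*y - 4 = (y - 4)*(y^2 + 2*y + 1) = (y - 4)*(y + 1)*(y + 1)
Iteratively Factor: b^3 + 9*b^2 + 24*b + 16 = (b + 4)*(b^2 + 5*b + 4) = (b + 1)*(b + 4)*(b + 4)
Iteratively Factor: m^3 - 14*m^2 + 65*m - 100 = (m - 4)*(m^2 - 10*m + 25) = (m - 5)*(m - 4)*(m - 5)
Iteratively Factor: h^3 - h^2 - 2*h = (h + 1)*(h^2 - 2*h) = (h - 2)*(h + 1)*(h)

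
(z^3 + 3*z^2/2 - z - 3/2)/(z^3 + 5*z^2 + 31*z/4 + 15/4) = 2*(z - 1)/(2*z + 5)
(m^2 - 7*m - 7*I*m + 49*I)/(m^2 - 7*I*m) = (m - 7)/m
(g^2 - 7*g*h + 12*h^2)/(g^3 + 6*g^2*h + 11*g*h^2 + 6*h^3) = (g^2 - 7*g*h + 12*h^2)/(g^3 + 6*g^2*h + 11*g*h^2 + 6*h^3)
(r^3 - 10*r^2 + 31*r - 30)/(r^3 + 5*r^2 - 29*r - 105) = (r^2 - 5*r + 6)/(r^2 + 10*r + 21)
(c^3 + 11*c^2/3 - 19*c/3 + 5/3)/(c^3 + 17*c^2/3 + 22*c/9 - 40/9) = 3*(3*c^2 - 4*c + 1)/(9*c^2 + 6*c - 8)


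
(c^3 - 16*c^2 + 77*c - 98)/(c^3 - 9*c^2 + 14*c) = (c - 7)/c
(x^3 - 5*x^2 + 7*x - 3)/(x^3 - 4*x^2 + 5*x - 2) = (x - 3)/(x - 2)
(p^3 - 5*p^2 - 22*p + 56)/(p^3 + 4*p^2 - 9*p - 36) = (p^2 - 9*p + 14)/(p^2 - 9)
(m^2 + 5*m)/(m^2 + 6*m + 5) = m/(m + 1)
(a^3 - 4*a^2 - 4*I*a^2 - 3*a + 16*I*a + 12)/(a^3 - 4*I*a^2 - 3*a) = (a - 4)/a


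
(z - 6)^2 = z^2 - 12*z + 36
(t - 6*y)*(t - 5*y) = t^2 - 11*t*y + 30*y^2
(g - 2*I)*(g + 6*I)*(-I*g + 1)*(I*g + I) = g^4 + g^3 + 5*I*g^3 + 8*g^2 + 5*I*g^2 + 8*g + 12*I*g + 12*I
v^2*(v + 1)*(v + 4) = v^4 + 5*v^3 + 4*v^2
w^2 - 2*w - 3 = (w - 3)*(w + 1)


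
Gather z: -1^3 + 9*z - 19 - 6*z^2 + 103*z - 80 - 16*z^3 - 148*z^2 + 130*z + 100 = -16*z^3 - 154*z^2 + 242*z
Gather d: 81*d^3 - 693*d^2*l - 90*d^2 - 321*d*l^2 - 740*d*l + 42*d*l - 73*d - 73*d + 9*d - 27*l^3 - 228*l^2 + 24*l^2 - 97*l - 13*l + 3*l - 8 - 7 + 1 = 81*d^3 + d^2*(-693*l - 90) + d*(-321*l^2 - 698*l - 137) - 27*l^3 - 204*l^2 - 107*l - 14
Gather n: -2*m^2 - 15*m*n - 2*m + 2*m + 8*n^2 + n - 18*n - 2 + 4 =-2*m^2 + 8*n^2 + n*(-15*m - 17) + 2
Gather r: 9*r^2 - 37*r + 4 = 9*r^2 - 37*r + 4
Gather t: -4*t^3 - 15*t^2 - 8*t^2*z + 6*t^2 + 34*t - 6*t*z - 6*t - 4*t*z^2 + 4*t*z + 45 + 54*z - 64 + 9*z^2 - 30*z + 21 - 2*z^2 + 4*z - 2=-4*t^3 + t^2*(-8*z - 9) + t*(-4*z^2 - 2*z + 28) + 7*z^2 + 28*z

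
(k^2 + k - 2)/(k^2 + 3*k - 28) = (k^2 + k - 2)/(k^2 + 3*k - 28)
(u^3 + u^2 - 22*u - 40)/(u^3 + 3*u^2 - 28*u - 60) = (u + 4)/(u + 6)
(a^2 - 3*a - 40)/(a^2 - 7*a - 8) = (a + 5)/(a + 1)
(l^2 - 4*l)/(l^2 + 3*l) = (l - 4)/(l + 3)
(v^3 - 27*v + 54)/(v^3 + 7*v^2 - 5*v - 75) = (v^2 + 3*v - 18)/(v^2 + 10*v + 25)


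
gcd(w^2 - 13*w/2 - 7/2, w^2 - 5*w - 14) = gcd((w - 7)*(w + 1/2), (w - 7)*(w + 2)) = w - 7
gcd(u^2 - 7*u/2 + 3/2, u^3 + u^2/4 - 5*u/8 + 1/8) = u - 1/2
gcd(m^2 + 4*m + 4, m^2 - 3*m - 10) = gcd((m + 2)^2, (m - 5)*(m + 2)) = m + 2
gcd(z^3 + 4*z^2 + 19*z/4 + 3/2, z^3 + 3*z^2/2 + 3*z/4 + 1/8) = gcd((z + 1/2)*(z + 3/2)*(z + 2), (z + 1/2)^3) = z + 1/2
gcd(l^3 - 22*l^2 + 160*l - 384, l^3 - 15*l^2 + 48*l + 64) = l^2 - 16*l + 64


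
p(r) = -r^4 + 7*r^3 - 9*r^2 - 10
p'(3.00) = 27.00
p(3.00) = 17.00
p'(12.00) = -4104.00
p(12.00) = -9946.00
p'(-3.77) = 580.66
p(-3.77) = -715.00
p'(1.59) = 8.39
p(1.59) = -11.01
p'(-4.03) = 675.40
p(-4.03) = -878.09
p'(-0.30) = 7.40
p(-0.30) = -11.01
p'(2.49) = 23.63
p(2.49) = 3.83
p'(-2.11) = 169.05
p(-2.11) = -135.65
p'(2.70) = 25.76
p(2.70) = 9.03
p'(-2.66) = 271.75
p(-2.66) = -255.49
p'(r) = -4*r^3 + 21*r^2 - 18*r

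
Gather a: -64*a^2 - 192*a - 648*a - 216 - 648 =-64*a^2 - 840*a - 864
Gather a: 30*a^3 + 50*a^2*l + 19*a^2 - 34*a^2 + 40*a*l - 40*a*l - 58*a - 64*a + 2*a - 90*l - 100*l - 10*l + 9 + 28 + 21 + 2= 30*a^3 + a^2*(50*l - 15) - 120*a - 200*l + 60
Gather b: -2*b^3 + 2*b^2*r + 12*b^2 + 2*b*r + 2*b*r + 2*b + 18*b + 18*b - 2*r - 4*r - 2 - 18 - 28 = -2*b^3 + b^2*(2*r + 12) + b*(4*r + 38) - 6*r - 48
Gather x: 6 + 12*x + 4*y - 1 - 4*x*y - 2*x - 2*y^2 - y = x*(10 - 4*y) - 2*y^2 + 3*y + 5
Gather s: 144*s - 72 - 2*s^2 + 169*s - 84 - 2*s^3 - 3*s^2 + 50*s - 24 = -2*s^3 - 5*s^2 + 363*s - 180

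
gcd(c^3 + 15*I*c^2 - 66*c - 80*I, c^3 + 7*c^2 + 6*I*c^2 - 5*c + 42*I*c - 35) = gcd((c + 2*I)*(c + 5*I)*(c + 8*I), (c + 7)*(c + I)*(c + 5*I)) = c + 5*I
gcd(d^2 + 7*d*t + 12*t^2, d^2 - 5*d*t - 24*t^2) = d + 3*t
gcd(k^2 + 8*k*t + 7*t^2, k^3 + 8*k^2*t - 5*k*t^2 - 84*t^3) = k + 7*t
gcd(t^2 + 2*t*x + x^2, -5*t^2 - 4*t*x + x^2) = t + x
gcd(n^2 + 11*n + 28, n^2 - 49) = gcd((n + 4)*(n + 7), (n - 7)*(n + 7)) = n + 7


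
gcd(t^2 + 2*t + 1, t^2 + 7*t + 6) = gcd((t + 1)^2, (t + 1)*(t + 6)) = t + 1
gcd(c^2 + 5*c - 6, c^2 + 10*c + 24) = c + 6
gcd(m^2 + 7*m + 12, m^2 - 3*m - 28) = m + 4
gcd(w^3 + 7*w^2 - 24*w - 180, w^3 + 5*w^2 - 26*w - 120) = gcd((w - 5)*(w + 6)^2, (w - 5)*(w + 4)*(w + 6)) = w^2 + w - 30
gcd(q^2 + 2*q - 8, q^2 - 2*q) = q - 2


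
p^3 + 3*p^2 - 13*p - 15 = (p - 3)*(p + 1)*(p + 5)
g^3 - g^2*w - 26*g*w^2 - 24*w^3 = (g - 6*w)*(g + w)*(g + 4*w)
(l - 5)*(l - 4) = l^2 - 9*l + 20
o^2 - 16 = (o - 4)*(o + 4)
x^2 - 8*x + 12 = (x - 6)*(x - 2)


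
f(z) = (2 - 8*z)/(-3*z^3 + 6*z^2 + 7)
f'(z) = (2 - 8*z)*(9*z^2 - 12*z)/(-3*z^3 + 6*z^2 + 7)^2 - 8/(-3*z^3 + 6*z^2 + 7) = 2*(12*z^3 - 24*z^2 - 3*z*(3*z - 4)*(4*z - 1) - 28)/(-3*z^3 + 6*z^2 + 7)^2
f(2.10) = -2.61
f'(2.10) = -8.06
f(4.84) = 0.19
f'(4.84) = -0.11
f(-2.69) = 0.22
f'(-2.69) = 0.12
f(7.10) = 0.07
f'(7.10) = -0.02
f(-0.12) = 0.42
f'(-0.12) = -1.04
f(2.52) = 6.25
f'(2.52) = -55.10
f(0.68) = -0.39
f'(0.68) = -0.73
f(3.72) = 0.43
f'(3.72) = -0.41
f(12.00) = 0.02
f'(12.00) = 0.00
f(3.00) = 1.10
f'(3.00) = -2.08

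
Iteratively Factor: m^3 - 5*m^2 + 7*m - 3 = (m - 3)*(m^2 - 2*m + 1) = (m - 3)*(m - 1)*(m - 1)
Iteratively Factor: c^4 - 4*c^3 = (c)*(c^3 - 4*c^2) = c^2*(c^2 - 4*c) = c^3*(c - 4)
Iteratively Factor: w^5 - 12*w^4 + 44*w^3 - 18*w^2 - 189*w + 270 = (w + 2)*(w^4 - 14*w^3 + 72*w^2 - 162*w + 135) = (w - 3)*(w + 2)*(w^3 - 11*w^2 + 39*w - 45) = (w - 3)^2*(w + 2)*(w^2 - 8*w + 15) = (w - 5)*(w - 3)^2*(w + 2)*(w - 3)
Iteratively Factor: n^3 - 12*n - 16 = (n - 4)*(n^2 + 4*n + 4) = (n - 4)*(n + 2)*(n + 2)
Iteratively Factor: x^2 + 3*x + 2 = (x + 1)*(x + 2)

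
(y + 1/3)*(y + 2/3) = y^2 + y + 2/9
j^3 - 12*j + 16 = (j - 2)^2*(j + 4)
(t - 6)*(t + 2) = t^2 - 4*t - 12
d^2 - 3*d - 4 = (d - 4)*(d + 1)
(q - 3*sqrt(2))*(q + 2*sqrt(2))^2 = q^3 + sqrt(2)*q^2 - 16*q - 24*sqrt(2)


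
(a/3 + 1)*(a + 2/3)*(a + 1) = a^3/3 + 14*a^2/9 + 17*a/9 + 2/3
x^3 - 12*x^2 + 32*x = x*(x - 8)*(x - 4)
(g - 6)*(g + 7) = g^2 + g - 42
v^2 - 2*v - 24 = (v - 6)*(v + 4)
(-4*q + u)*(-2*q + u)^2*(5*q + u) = -80*q^4 + 84*q^3*u - 20*q^2*u^2 - 3*q*u^3 + u^4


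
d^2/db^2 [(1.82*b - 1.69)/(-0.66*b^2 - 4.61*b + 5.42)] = (-(1.32*b + 4.61)*(1.82*b - 1.69)*(2.64*b + 9.22) + (7.2072*b + 14.5496)*(0.66*b^2 + 4.61*b - 5.42))/(0.66*b^2 + 4.61*b - 5.42)^3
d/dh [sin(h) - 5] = cos(h)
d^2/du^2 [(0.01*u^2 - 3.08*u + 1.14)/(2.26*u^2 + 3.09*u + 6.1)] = (-31.602484*u^3 + 34.108824*u^2 + 302.531736*u + 107.191628)/(11.543176*u^6 + 47.347452*u^5 + 158.205198*u^4 + 285.096069*u^3 + 427.01403*u^2 + 344.9367*u + 226.981)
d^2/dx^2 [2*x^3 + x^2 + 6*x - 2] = 12*x + 2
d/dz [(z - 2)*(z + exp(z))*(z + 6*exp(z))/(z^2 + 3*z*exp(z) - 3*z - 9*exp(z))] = (-(z - 2)*(z + exp(z))*(z + 6*exp(z))*(3*z*exp(z) + 2*z - 6*exp(z) - 3) + ((z - 2)*(z + exp(z))*(6*exp(z) + 1) + (z - 2)*(z + 6*exp(z))*(exp(z) + 1) + (z + exp(z))*(z + 6*exp(z)))*(z^2 + 3*z*exp(z) - 3*z - 9*exp(z)))/(z^2 + 3*z*exp(z) - 3*z - 9*exp(z))^2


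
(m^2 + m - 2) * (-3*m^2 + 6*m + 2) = -3*m^4 + 3*m^3 + 14*m^2 - 10*m - 4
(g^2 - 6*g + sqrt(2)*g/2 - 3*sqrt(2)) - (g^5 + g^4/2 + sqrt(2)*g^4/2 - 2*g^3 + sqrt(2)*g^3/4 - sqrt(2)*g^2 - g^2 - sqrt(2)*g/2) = -g^5 - sqrt(2)*g^4/2 - g^4/2 - sqrt(2)*g^3/4 + 2*g^3 + sqrt(2)*g^2 + 2*g^2 - 6*g + sqrt(2)*g - 3*sqrt(2)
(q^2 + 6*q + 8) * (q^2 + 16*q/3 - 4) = q^4 + 34*q^3/3 + 36*q^2 + 56*q/3 - 32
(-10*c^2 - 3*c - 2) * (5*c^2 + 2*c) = -50*c^4 - 35*c^3 - 16*c^2 - 4*c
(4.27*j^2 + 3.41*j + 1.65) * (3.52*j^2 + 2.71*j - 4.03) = 15.0304*j^4 + 23.5749*j^3 - 2.159*j^2 - 9.2708*j - 6.6495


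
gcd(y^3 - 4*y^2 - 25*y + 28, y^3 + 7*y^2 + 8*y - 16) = y^2 + 3*y - 4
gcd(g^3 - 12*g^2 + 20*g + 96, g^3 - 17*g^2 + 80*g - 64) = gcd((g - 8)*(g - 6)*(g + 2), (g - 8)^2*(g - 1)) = g - 8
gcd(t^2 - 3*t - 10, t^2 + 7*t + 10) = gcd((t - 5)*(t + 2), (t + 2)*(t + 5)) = t + 2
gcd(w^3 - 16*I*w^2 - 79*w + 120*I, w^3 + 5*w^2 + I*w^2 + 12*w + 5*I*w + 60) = w - 3*I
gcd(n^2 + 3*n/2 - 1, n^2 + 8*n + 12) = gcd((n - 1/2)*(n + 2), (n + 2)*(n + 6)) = n + 2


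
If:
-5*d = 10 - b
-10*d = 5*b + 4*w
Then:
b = 20/7 - 4*w/7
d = -4*w/35 - 10/7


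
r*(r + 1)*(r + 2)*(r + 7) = r^4 + 10*r^3 + 23*r^2 + 14*r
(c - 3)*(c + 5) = c^2 + 2*c - 15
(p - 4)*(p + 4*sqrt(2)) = p^2 - 4*p + 4*sqrt(2)*p - 16*sqrt(2)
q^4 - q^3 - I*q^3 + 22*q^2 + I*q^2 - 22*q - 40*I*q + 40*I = (q - 1)*(q - 4*I)*(q - 2*I)*(q + 5*I)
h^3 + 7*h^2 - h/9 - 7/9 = (h - 1/3)*(h + 1/3)*(h + 7)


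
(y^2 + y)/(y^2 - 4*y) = (y + 1)/(y - 4)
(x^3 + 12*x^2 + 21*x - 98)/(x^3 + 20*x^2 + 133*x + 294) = (x - 2)/(x + 6)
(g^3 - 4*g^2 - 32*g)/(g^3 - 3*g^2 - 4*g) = (-g^2 + 4*g + 32)/(-g^2 + 3*g + 4)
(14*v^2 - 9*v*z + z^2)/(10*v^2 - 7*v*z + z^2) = (-7*v + z)/(-5*v + z)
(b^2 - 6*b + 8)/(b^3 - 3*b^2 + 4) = (b - 4)/(b^2 - b - 2)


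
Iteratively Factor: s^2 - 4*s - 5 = (s + 1)*(s - 5)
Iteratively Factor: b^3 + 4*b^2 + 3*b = (b + 3)*(b^2 + b) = b*(b + 3)*(b + 1)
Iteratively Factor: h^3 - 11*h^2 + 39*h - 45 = (h - 3)*(h^2 - 8*h + 15) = (h - 3)^2*(h - 5)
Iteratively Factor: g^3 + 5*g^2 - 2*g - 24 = (g - 2)*(g^2 + 7*g + 12) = (g - 2)*(g + 4)*(g + 3)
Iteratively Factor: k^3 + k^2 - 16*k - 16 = (k - 4)*(k^2 + 5*k + 4) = (k - 4)*(k + 4)*(k + 1)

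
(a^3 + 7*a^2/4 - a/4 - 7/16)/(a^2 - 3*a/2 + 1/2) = (8*a^2 + 18*a + 7)/(8*(a - 1))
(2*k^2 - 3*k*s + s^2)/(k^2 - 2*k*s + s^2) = (-2*k + s)/(-k + s)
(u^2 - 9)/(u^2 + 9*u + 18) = (u - 3)/(u + 6)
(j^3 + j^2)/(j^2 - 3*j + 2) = j^2*(j + 1)/(j^2 - 3*j + 2)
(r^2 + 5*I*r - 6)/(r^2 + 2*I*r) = (r + 3*I)/r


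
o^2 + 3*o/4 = o*(o + 3/4)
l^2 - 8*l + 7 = (l - 7)*(l - 1)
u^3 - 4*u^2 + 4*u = u*(u - 2)^2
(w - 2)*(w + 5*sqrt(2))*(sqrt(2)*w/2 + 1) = sqrt(2)*w^3/2 - sqrt(2)*w^2 + 6*w^2 - 12*w + 5*sqrt(2)*w - 10*sqrt(2)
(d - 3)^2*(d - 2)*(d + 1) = d^4 - 7*d^3 + 13*d^2 + 3*d - 18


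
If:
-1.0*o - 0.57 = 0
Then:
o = -0.57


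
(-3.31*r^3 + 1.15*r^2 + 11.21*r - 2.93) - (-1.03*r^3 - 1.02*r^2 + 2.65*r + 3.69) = -2.28*r^3 + 2.17*r^2 + 8.56*r - 6.62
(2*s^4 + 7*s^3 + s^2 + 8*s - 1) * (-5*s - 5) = -10*s^5 - 45*s^4 - 40*s^3 - 45*s^2 - 35*s + 5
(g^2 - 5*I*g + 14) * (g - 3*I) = g^3 - 8*I*g^2 - g - 42*I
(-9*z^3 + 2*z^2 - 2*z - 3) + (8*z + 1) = -9*z^3 + 2*z^2 + 6*z - 2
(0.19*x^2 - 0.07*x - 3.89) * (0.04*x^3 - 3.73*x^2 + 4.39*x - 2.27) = 0.0076*x^5 - 0.7115*x^4 + 0.9396*x^3 + 13.7711*x^2 - 16.9182*x + 8.8303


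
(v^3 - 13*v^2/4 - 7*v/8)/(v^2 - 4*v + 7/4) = v*(4*v + 1)/(2*(2*v - 1))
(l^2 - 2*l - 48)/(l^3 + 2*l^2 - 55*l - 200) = (l + 6)/(l^2 + 10*l + 25)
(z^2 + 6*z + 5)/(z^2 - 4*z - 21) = (z^2 + 6*z + 5)/(z^2 - 4*z - 21)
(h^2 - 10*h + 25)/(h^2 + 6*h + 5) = (h^2 - 10*h + 25)/(h^2 + 6*h + 5)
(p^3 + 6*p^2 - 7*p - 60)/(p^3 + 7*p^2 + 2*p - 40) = (p - 3)/(p - 2)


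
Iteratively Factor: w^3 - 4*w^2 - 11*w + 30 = (w - 2)*(w^2 - 2*w - 15) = (w - 5)*(w - 2)*(w + 3)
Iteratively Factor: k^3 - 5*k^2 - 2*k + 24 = (k + 2)*(k^2 - 7*k + 12) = (k - 3)*(k + 2)*(k - 4)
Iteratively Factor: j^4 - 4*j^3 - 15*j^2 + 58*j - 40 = (j - 1)*(j^3 - 3*j^2 - 18*j + 40) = (j - 1)*(j + 4)*(j^2 - 7*j + 10) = (j - 5)*(j - 1)*(j + 4)*(j - 2)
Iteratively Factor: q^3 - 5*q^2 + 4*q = (q)*(q^2 - 5*q + 4) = q*(q - 1)*(q - 4)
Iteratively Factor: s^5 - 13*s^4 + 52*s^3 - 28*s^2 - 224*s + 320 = (s + 2)*(s^4 - 15*s^3 + 82*s^2 - 192*s + 160) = (s - 4)*(s + 2)*(s^3 - 11*s^2 + 38*s - 40) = (s - 4)*(s - 2)*(s + 2)*(s^2 - 9*s + 20) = (s - 4)^2*(s - 2)*(s + 2)*(s - 5)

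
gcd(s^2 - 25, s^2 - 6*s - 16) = 1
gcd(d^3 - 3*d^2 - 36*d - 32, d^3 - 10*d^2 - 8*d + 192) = d^2 - 4*d - 32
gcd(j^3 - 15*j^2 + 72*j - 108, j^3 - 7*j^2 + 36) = j^2 - 9*j + 18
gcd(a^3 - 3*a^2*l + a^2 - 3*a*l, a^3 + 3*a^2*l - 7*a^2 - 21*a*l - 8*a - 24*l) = a + 1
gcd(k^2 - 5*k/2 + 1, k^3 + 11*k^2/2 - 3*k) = k - 1/2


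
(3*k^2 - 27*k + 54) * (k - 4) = 3*k^3 - 39*k^2 + 162*k - 216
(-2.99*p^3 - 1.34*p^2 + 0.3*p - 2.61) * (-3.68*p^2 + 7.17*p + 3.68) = 11.0032*p^5 - 16.5071*p^4 - 21.715*p^3 + 6.8246*p^2 - 17.6097*p - 9.6048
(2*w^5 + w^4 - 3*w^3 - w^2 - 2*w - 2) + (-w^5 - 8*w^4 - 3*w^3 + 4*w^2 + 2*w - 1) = w^5 - 7*w^4 - 6*w^3 + 3*w^2 - 3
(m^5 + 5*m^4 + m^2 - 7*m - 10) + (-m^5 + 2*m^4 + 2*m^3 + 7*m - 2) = 7*m^4 + 2*m^3 + m^2 - 12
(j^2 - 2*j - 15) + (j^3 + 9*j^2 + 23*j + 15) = j^3 + 10*j^2 + 21*j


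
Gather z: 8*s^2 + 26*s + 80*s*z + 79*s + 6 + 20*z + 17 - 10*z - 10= 8*s^2 + 105*s + z*(80*s + 10) + 13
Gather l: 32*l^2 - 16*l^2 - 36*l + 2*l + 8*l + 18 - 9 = 16*l^2 - 26*l + 9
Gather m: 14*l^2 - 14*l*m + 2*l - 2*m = 14*l^2 + 2*l + m*(-14*l - 2)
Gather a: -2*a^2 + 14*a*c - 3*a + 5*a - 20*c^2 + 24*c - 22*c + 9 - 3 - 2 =-2*a^2 + a*(14*c + 2) - 20*c^2 + 2*c + 4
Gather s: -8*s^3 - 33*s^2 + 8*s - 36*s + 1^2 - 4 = -8*s^3 - 33*s^2 - 28*s - 3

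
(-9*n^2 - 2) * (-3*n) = 27*n^3 + 6*n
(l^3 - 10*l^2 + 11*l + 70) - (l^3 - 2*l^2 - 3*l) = -8*l^2 + 14*l + 70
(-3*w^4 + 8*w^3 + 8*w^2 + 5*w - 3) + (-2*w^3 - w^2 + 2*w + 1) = -3*w^4 + 6*w^3 + 7*w^2 + 7*w - 2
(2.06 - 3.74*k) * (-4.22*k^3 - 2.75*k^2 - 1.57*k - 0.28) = 15.7828*k^4 + 1.5918*k^3 + 0.2068*k^2 - 2.187*k - 0.5768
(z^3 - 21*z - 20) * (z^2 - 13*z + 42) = z^5 - 13*z^4 + 21*z^3 + 253*z^2 - 622*z - 840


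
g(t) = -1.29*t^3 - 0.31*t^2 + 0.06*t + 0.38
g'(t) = -3.87*t^2 - 0.62*t + 0.06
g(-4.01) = 78.34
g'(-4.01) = -59.68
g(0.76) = -0.32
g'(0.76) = -2.65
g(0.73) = -0.24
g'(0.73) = -2.45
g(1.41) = -3.77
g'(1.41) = -8.51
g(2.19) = -14.52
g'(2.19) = -19.86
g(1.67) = -6.39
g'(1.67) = -11.77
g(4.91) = -159.50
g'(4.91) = -96.28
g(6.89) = -435.86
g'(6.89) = -187.93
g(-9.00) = 915.14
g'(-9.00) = -307.83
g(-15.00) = 4283.48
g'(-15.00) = -861.39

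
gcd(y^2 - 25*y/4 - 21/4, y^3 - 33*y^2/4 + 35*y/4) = y - 7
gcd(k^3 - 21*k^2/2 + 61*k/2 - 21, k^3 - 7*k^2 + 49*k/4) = k - 7/2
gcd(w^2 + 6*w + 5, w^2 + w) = w + 1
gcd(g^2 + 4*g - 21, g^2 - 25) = 1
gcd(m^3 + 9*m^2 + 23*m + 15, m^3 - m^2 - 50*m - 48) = m + 1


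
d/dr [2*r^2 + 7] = 4*r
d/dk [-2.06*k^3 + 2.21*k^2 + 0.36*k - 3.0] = -6.18*k^2 + 4.42*k + 0.36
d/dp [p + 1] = 1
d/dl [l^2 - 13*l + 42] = 2*l - 13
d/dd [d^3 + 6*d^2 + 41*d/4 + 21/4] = 3*d^2 + 12*d + 41/4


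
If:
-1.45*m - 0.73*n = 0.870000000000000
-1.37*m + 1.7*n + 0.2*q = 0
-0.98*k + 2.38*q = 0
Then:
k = 2.42857142857143*q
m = 0.0421344261348879*q - 0.426827508585611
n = -0.0836916683501198*q - 0.343972756918992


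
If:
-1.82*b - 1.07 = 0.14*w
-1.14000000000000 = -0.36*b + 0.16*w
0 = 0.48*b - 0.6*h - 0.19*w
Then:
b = -0.03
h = 2.25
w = -7.20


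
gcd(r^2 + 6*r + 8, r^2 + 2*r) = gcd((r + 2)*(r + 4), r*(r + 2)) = r + 2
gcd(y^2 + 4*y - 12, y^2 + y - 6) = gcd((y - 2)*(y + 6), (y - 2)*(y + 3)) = y - 2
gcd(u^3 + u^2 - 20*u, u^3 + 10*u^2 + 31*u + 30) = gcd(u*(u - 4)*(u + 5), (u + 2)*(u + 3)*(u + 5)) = u + 5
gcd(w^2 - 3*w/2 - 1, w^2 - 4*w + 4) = w - 2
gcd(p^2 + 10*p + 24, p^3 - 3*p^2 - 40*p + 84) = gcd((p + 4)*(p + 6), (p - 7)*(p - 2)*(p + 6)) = p + 6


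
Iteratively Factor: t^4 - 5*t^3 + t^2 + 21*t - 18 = (t - 3)*(t^3 - 2*t^2 - 5*t + 6) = (t - 3)*(t - 1)*(t^2 - t - 6) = (t - 3)*(t - 1)*(t + 2)*(t - 3)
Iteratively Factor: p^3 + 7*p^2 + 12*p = (p + 3)*(p^2 + 4*p) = (p + 3)*(p + 4)*(p)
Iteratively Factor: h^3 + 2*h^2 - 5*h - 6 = (h + 3)*(h^2 - h - 2) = (h + 1)*(h + 3)*(h - 2)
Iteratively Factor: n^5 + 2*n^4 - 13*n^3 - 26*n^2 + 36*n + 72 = (n - 3)*(n^4 + 5*n^3 + 2*n^2 - 20*n - 24) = (n - 3)*(n - 2)*(n^3 + 7*n^2 + 16*n + 12) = (n - 3)*(n - 2)*(n + 2)*(n^2 + 5*n + 6) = (n - 3)*(n - 2)*(n + 2)^2*(n + 3)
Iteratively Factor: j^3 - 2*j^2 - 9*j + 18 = (j - 2)*(j^2 - 9) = (j - 3)*(j - 2)*(j + 3)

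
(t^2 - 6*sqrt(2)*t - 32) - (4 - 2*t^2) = 3*t^2 - 6*sqrt(2)*t - 36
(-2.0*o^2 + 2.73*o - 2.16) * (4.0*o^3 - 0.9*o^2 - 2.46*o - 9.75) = -8.0*o^5 + 12.72*o^4 - 6.177*o^3 + 14.7282*o^2 - 21.3039*o + 21.06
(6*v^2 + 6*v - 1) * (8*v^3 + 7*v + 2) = 48*v^5 + 48*v^4 + 34*v^3 + 54*v^2 + 5*v - 2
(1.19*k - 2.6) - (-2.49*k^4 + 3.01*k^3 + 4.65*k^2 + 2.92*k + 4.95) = 2.49*k^4 - 3.01*k^3 - 4.65*k^2 - 1.73*k - 7.55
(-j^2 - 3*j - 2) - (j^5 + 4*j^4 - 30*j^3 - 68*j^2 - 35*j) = -j^5 - 4*j^4 + 30*j^3 + 67*j^2 + 32*j - 2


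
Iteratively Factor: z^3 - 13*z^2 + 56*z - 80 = (z - 4)*(z^2 - 9*z + 20) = (z - 5)*(z - 4)*(z - 4)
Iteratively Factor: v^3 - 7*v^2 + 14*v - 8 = (v - 4)*(v^2 - 3*v + 2) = (v - 4)*(v - 1)*(v - 2)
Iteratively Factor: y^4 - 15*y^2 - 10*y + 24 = (y - 4)*(y^3 + 4*y^2 + y - 6) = (y - 4)*(y - 1)*(y^2 + 5*y + 6) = (y - 4)*(y - 1)*(y + 3)*(y + 2)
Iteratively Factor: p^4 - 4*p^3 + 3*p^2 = (p - 1)*(p^3 - 3*p^2) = p*(p - 1)*(p^2 - 3*p) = p^2*(p - 1)*(p - 3)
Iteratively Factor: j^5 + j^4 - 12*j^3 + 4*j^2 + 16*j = (j)*(j^4 + j^3 - 12*j^2 + 4*j + 16) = j*(j - 2)*(j^3 + 3*j^2 - 6*j - 8) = j*(j - 2)*(j + 4)*(j^2 - j - 2) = j*(j - 2)*(j + 1)*(j + 4)*(j - 2)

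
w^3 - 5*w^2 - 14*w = w*(w - 7)*(w + 2)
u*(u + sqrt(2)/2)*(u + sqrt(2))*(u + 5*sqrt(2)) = u^4 + 13*sqrt(2)*u^3/2 + 16*u^2 + 5*sqrt(2)*u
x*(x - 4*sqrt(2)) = x^2 - 4*sqrt(2)*x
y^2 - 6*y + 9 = (y - 3)^2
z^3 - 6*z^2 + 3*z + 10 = (z - 5)*(z - 2)*(z + 1)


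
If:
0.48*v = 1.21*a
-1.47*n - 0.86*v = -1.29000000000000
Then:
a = 0.396694214876033*v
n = 0.877551020408163 - 0.585034013605442*v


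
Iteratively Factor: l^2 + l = (l)*(l + 1)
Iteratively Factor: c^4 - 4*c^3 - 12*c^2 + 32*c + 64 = (c + 2)*(c^3 - 6*c^2 + 32) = (c + 2)^2*(c^2 - 8*c + 16) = (c - 4)*(c + 2)^2*(c - 4)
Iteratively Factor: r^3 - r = (r - 1)*(r^2 + r) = r*(r - 1)*(r + 1)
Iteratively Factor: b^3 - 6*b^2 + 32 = (b + 2)*(b^2 - 8*b + 16) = (b - 4)*(b + 2)*(b - 4)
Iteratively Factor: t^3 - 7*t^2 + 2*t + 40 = (t - 5)*(t^2 - 2*t - 8) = (t - 5)*(t + 2)*(t - 4)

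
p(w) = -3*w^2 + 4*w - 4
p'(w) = 4 - 6*w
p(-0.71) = -8.35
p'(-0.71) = 8.26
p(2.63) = -14.23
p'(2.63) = -11.78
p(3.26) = -22.84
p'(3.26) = -15.56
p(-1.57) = -17.67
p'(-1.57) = 13.42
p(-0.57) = -7.25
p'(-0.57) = 7.42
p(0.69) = -2.67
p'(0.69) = -0.14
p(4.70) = -51.47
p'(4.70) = -24.20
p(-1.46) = -16.23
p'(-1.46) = 12.76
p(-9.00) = -283.00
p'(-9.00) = 58.00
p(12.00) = -388.00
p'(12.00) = -68.00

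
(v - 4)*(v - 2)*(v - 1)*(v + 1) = v^4 - 6*v^3 + 7*v^2 + 6*v - 8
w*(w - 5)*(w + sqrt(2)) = w^3 - 5*w^2 + sqrt(2)*w^2 - 5*sqrt(2)*w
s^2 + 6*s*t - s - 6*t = (s - 1)*(s + 6*t)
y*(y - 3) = y^2 - 3*y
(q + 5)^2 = q^2 + 10*q + 25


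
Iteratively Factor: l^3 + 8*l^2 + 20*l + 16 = (l + 2)*(l^2 + 6*l + 8) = (l + 2)*(l + 4)*(l + 2)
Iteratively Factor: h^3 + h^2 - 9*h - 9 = (h - 3)*(h^2 + 4*h + 3) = (h - 3)*(h + 3)*(h + 1)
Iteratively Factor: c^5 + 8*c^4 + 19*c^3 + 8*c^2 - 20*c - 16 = (c - 1)*(c^4 + 9*c^3 + 28*c^2 + 36*c + 16) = (c - 1)*(c + 4)*(c^3 + 5*c^2 + 8*c + 4) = (c - 1)*(c + 2)*(c + 4)*(c^2 + 3*c + 2) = (c - 1)*(c + 2)^2*(c + 4)*(c + 1)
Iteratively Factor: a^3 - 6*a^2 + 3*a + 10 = (a - 2)*(a^2 - 4*a - 5) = (a - 5)*(a - 2)*(a + 1)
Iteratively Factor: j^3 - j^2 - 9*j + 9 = (j - 1)*(j^2 - 9) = (j - 1)*(j + 3)*(j - 3)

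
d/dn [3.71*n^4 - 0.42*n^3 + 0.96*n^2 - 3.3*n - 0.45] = 14.84*n^3 - 1.26*n^2 + 1.92*n - 3.3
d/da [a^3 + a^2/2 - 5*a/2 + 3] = 3*a^2 + a - 5/2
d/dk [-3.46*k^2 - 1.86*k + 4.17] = -6.92*k - 1.86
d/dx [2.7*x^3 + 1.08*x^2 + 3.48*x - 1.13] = 8.1*x^2 + 2.16*x + 3.48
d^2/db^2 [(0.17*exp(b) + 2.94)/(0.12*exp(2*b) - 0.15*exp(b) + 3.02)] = (0.002448*exp(4*b) + 0.172404*exp(3*b) - 0.528408*exp(2*b) - 4.118664*exp(b) + 2.882288)*exp(b)/(0.001728*exp(6*b) - 0.00648*exp(5*b) + 0.138564*exp(4*b) - 0.329535*exp(3*b) + 3.487194*exp(2*b) - 4.10418*exp(b) + 27.543608)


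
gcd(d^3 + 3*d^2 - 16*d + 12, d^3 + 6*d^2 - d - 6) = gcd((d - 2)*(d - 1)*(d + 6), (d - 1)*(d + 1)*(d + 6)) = d^2 + 5*d - 6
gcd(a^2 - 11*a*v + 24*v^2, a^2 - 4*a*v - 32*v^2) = -a + 8*v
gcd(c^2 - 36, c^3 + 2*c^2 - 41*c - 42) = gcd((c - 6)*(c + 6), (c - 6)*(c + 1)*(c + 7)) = c - 6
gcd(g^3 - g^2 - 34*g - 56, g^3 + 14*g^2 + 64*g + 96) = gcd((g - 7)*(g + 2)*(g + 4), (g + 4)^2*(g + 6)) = g + 4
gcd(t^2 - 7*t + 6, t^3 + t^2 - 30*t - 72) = t - 6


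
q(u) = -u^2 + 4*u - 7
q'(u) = 4 - 2*u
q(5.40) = -14.56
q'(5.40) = -6.80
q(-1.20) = -13.24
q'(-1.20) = 6.40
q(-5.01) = -52.14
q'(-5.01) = 14.02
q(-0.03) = -7.12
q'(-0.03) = 4.06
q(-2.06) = -19.48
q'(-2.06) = 8.12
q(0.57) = -5.04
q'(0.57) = 2.86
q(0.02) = -6.92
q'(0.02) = 3.96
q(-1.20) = -13.24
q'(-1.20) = 6.40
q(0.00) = -7.00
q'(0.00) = 4.00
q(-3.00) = -28.00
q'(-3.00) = 10.00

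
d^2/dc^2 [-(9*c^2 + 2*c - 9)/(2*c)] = 9/c^3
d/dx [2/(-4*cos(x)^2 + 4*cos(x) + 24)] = (1 - 2*cos(x))*sin(x)/(2*(sin(x)^2 + cos(x) + 5)^2)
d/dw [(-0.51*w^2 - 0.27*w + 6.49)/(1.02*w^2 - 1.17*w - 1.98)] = (0.8721*w^2 - 11.22*w + 8.1279)/(1.0404*w^4 - 2.3868*w^3 - 2.6703*w^2 + 4.6332*w + 3.9204)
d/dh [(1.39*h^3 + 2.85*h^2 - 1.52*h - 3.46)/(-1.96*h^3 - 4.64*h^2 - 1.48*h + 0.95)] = (-0.863600000000002*h^4 - 10.0728*h^3 - 27.6541*h^2 - 26.6938*h - 6.5648)/(3.8416*h^6 + 18.1888*h^5 + 27.3312*h^4 + 10.0104*h^3 - 6.6256*h^2 - 2.812*h + 0.9025)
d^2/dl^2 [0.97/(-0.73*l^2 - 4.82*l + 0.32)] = (1.033826*l^2 + 6.826084*l - 0.97*(1.46*l + 4.82)*(2.92*l + 9.64) - 0.453184)/(0.73*l^2 + 4.82*l - 0.32)^3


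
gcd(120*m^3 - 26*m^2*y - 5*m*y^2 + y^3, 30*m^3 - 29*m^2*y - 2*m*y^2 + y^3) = -30*m^2 - m*y + y^2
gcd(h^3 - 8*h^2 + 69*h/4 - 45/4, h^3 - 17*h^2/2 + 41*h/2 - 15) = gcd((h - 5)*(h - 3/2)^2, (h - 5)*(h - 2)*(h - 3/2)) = h^2 - 13*h/2 + 15/2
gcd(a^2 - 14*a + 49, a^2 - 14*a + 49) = a^2 - 14*a + 49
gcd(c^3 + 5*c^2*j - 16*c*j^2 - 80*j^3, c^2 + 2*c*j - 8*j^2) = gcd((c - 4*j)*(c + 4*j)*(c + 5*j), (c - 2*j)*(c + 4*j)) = c + 4*j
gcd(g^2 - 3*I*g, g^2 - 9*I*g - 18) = g - 3*I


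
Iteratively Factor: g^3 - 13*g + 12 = (g - 1)*(g^2 + g - 12) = (g - 3)*(g - 1)*(g + 4)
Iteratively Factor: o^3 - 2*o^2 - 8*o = (o)*(o^2 - 2*o - 8) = o*(o + 2)*(o - 4)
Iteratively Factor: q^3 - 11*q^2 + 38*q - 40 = (q - 5)*(q^2 - 6*q + 8) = (q - 5)*(q - 4)*(q - 2)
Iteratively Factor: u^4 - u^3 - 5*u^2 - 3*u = (u + 1)*(u^3 - 2*u^2 - 3*u) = u*(u + 1)*(u^2 - 2*u - 3) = u*(u + 1)^2*(u - 3)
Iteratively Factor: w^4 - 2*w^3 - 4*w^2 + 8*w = (w + 2)*(w^3 - 4*w^2 + 4*w) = w*(w + 2)*(w^2 - 4*w + 4) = w*(w - 2)*(w + 2)*(w - 2)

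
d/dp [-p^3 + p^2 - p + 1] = -3*p^2 + 2*p - 1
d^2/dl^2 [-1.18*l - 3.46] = 0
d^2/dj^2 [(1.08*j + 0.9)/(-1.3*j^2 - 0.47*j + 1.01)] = (-(1.08*j + 0.9)*(2.6*j + 0.47)*(5.2*j + 0.94) + (8.424*j + 3.3552)*(1.3*j^2 + 0.47*j - 1.01))/(1.3*j^2 + 0.47*j - 1.01)^3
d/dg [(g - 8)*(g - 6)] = 2*g - 14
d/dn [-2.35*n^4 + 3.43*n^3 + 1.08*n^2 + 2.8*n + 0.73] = -9.4*n^3 + 10.29*n^2 + 2.16*n + 2.8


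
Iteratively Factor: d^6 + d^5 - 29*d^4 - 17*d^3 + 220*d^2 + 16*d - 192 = (d + 4)*(d^5 - 3*d^4 - 17*d^3 + 51*d^2 + 16*d - 48) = (d - 4)*(d + 4)*(d^4 + d^3 - 13*d^2 - d + 12) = (d - 4)*(d - 1)*(d + 4)*(d^3 + 2*d^2 - 11*d - 12) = (d - 4)*(d - 3)*(d - 1)*(d + 4)*(d^2 + 5*d + 4) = (d - 4)*(d - 3)*(d - 1)*(d + 4)^2*(d + 1)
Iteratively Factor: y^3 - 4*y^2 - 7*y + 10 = (y + 2)*(y^2 - 6*y + 5) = (y - 1)*(y + 2)*(y - 5)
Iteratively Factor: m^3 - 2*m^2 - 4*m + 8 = (m - 2)*(m^2 - 4) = (m - 2)^2*(m + 2)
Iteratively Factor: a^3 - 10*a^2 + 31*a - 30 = (a - 3)*(a^2 - 7*a + 10) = (a - 3)*(a - 2)*(a - 5)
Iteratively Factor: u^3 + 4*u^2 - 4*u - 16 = (u - 2)*(u^2 + 6*u + 8) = (u - 2)*(u + 2)*(u + 4)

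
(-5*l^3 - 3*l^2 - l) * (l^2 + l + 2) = -5*l^5 - 8*l^4 - 14*l^3 - 7*l^2 - 2*l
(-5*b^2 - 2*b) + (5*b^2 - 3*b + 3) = 3 - 5*b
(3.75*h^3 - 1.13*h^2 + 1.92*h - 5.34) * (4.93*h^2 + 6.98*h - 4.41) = 18.4875*h^5 + 20.6041*h^4 - 14.9593*h^3 - 7.9413*h^2 - 45.7404*h + 23.5494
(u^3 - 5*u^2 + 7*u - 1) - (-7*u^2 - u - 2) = u^3 + 2*u^2 + 8*u + 1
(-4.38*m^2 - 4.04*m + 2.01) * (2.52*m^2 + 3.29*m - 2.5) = -11.0376*m^4 - 24.591*m^3 + 2.7236*m^2 + 16.7129*m - 5.025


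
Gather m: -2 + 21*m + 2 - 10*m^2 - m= -10*m^2 + 20*m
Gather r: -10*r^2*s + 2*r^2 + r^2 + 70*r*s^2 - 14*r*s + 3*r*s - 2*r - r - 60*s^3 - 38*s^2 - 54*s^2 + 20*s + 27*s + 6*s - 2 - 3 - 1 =r^2*(3 - 10*s) + r*(70*s^2 - 11*s - 3) - 60*s^3 - 92*s^2 + 53*s - 6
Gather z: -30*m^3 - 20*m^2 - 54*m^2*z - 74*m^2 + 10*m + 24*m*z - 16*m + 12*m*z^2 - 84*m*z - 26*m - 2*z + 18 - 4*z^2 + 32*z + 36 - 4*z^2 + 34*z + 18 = -30*m^3 - 94*m^2 - 32*m + z^2*(12*m - 8) + z*(-54*m^2 - 60*m + 64) + 72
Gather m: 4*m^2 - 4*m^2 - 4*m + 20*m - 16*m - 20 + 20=0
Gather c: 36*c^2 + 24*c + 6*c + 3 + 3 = 36*c^2 + 30*c + 6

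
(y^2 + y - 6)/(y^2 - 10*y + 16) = (y + 3)/(y - 8)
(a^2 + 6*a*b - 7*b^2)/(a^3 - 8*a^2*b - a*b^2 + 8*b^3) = (a + 7*b)/(a^2 - 7*a*b - 8*b^2)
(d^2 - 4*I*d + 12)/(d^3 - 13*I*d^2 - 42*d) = (d + 2*I)/(d*(d - 7*I))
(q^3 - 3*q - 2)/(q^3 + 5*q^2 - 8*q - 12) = (q + 1)/(q + 6)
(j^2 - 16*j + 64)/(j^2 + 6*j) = (j^2 - 16*j + 64)/(j*(j + 6))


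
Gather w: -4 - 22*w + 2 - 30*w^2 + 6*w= -30*w^2 - 16*w - 2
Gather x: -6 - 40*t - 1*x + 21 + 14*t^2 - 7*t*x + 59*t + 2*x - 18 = 14*t^2 + 19*t + x*(1 - 7*t) - 3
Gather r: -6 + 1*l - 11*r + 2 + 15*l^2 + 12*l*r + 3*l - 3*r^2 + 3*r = 15*l^2 + 4*l - 3*r^2 + r*(12*l - 8) - 4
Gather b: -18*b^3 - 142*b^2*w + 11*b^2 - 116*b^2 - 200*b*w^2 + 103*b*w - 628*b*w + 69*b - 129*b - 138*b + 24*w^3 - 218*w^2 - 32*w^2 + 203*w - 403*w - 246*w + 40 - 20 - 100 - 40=-18*b^3 + b^2*(-142*w - 105) + b*(-200*w^2 - 525*w - 198) + 24*w^3 - 250*w^2 - 446*w - 120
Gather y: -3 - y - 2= -y - 5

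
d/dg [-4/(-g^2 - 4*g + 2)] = 8*(-g - 2)/(g^2 + 4*g - 2)^2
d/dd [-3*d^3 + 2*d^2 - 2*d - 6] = -9*d^2 + 4*d - 2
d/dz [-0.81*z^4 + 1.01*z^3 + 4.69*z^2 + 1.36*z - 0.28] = -3.24*z^3 + 3.03*z^2 + 9.38*z + 1.36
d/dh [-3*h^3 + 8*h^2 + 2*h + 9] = -9*h^2 + 16*h + 2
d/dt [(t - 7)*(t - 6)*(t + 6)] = 3*t^2 - 14*t - 36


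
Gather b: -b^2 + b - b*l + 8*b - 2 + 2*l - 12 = -b^2 + b*(9 - l) + 2*l - 14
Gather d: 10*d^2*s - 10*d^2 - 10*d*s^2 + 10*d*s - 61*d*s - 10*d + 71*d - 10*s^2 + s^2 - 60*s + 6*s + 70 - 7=d^2*(10*s - 10) + d*(-10*s^2 - 51*s + 61) - 9*s^2 - 54*s + 63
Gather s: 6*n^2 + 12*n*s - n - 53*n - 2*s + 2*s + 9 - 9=6*n^2 + 12*n*s - 54*n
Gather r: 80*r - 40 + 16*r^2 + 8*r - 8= 16*r^2 + 88*r - 48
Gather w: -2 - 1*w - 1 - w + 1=-2*w - 2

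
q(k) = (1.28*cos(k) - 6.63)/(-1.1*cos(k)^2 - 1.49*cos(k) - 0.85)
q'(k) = (-2.2*sin(k)*cos(k) - 1.49*sin(k))*(1.28*cos(k) - 6.63)/(-1.1*cos(k)^2 - 1.49*cos(k) - 0.85)^2 - 1.28*sin(k)/(-1.1*cos(k)^2 - 1.49*cos(k) - 0.85)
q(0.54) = 1.88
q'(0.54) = 1.34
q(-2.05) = 18.19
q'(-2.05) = -22.21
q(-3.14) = 17.20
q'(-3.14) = 0.04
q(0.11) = 1.57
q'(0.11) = 0.23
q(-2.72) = 19.19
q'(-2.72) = 8.71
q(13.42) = 2.51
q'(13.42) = 2.83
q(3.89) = 21.70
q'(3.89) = 2.67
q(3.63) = 19.80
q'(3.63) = 9.20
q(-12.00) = 1.92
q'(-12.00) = 1.43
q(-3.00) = 17.43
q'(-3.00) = 3.34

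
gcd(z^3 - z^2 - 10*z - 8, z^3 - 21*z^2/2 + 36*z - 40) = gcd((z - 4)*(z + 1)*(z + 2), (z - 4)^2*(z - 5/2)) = z - 4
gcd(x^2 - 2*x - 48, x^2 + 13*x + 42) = x + 6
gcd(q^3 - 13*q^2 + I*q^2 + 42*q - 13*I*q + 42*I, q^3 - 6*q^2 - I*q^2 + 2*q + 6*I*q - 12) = q^2 + q*(-6 + I) - 6*I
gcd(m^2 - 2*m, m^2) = m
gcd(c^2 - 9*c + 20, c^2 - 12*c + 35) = c - 5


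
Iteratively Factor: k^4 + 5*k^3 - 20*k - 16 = (k + 2)*(k^3 + 3*k^2 - 6*k - 8) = (k + 1)*(k + 2)*(k^2 + 2*k - 8) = (k + 1)*(k + 2)*(k + 4)*(k - 2)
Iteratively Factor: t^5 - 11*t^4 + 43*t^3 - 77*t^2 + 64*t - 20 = (t - 1)*(t^4 - 10*t^3 + 33*t^2 - 44*t + 20) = (t - 2)*(t - 1)*(t^3 - 8*t^2 + 17*t - 10) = (t - 2)^2*(t - 1)*(t^2 - 6*t + 5) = (t - 2)^2*(t - 1)^2*(t - 5)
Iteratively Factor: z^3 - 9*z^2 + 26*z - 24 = (z - 4)*(z^2 - 5*z + 6) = (z - 4)*(z - 2)*(z - 3)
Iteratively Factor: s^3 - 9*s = (s - 3)*(s^2 + 3*s) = (s - 3)*(s + 3)*(s)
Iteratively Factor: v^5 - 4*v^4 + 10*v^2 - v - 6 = (v + 1)*(v^4 - 5*v^3 + 5*v^2 + 5*v - 6) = (v - 3)*(v + 1)*(v^3 - 2*v^2 - v + 2) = (v - 3)*(v - 1)*(v + 1)*(v^2 - v - 2) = (v - 3)*(v - 1)*(v + 1)^2*(v - 2)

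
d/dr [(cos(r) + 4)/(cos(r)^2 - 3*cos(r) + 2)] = (cos(r)^2 + 8*cos(r) - 14)*sin(r)/(cos(r)^2 - 3*cos(r) + 2)^2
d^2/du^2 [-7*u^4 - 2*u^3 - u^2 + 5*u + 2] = -84*u^2 - 12*u - 2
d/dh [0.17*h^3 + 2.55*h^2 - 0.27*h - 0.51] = 0.51*h^2 + 5.1*h - 0.27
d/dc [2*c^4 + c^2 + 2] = 8*c^3 + 2*c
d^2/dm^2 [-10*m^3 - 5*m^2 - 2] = -60*m - 10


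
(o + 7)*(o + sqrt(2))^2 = o^3 + 2*sqrt(2)*o^2 + 7*o^2 + 2*o + 14*sqrt(2)*o + 14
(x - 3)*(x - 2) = x^2 - 5*x + 6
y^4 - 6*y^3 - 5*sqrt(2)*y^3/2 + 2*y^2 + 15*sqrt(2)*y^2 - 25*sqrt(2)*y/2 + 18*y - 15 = (y - 5)*(y - 1)*(y - 3*sqrt(2))*(y + sqrt(2)/2)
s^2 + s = s*(s + 1)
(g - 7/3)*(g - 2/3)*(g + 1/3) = g^3 - 8*g^2/3 + 5*g/9 + 14/27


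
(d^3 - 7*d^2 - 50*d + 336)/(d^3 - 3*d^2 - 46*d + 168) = (d - 8)/(d - 4)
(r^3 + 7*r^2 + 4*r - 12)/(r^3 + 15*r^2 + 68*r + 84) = (r - 1)/(r + 7)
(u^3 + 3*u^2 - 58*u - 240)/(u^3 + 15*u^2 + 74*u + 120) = (u - 8)/(u + 4)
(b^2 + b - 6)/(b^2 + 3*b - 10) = (b + 3)/(b + 5)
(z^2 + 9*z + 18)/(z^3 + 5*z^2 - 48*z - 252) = (z + 3)/(z^2 - z - 42)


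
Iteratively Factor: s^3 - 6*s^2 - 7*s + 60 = (s - 5)*(s^2 - s - 12) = (s - 5)*(s + 3)*(s - 4)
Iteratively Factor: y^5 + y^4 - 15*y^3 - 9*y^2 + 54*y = (y - 3)*(y^4 + 4*y^3 - 3*y^2 - 18*y) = (y - 3)*(y - 2)*(y^3 + 6*y^2 + 9*y) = y*(y - 3)*(y - 2)*(y^2 + 6*y + 9) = y*(y - 3)*(y - 2)*(y + 3)*(y + 3)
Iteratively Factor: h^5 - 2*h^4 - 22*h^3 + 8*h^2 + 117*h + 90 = (h + 2)*(h^4 - 4*h^3 - 14*h^2 + 36*h + 45) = (h - 5)*(h + 2)*(h^3 + h^2 - 9*h - 9) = (h - 5)*(h + 1)*(h + 2)*(h^2 - 9) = (h - 5)*(h - 3)*(h + 1)*(h + 2)*(h + 3)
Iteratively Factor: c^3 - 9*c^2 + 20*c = (c - 4)*(c^2 - 5*c) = c*(c - 4)*(c - 5)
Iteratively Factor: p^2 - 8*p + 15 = (p - 5)*(p - 3)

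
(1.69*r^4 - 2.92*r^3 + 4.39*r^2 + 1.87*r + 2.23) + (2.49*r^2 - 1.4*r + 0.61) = 1.69*r^4 - 2.92*r^3 + 6.88*r^2 + 0.47*r + 2.84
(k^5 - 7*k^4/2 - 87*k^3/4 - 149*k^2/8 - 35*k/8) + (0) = k^5 - 7*k^4/2 - 87*k^3/4 - 149*k^2/8 - 35*k/8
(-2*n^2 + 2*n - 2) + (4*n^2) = 2*n^2 + 2*n - 2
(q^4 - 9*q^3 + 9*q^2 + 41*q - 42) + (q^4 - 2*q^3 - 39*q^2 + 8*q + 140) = 2*q^4 - 11*q^3 - 30*q^2 + 49*q + 98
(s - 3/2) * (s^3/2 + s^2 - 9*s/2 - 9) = s^4/2 + s^3/4 - 6*s^2 - 9*s/4 + 27/2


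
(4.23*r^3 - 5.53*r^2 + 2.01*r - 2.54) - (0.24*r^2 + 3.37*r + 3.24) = 4.23*r^3 - 5.77*r^2 - 1.36*r - 5.78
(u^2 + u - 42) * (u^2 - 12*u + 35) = u^4 - 11*u^3 - 19*u^2 + 539*u - 1470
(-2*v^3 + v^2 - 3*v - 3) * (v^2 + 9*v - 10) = -2*v^5 - 17*v^4 + 26*v^3 - 40*v^2 + 3*v + 30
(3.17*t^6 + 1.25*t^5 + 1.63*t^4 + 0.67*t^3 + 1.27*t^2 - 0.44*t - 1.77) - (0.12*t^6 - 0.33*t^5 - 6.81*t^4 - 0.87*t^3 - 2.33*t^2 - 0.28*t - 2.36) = 3.05*t^6 + 1.58*t^5 + 8.44*t^4 + 1.54*t^3 + 3.6*t^2 - 0.16*t + 0.59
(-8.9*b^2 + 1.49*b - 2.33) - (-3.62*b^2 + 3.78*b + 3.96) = -5.28*b^2 - 2.29*b - 6.29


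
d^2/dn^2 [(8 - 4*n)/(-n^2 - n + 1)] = 8*((1 - 3*n)*(n^2 + n - 1) + (n - 2)*(2*n + 1)^2)/(n^2 + n - 1)^3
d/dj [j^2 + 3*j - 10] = 2*j + 3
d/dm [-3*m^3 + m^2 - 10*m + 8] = -9*m^2 + 2*m - 10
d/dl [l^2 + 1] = 2*l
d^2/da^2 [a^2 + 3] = 2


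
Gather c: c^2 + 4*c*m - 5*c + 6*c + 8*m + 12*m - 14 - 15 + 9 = c^2 + c*(4*m + 1) + 20*m - 20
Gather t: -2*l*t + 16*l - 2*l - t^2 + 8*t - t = 14*l - t^2 + t*(7 - 2*l)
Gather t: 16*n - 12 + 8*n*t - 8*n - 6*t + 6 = 8*n + t*(8*n - 6) - 6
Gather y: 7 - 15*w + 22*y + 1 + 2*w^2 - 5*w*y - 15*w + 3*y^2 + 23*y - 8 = 2*w^2 - 30*w + 3*y^2 + y*(45 - 5*w)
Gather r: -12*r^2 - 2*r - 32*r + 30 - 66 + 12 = -12*r^2 - 34*r - 24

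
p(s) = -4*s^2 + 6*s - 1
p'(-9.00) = 78.00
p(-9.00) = -379.00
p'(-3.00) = 30.00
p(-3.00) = -55.00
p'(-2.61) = 26.88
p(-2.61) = -43.91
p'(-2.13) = 23.04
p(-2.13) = -31.93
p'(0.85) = -0.80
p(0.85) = 1.21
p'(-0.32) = 8.56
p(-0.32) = -3.33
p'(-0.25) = 8.00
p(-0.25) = -2.75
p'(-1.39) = 17.12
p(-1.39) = -17.07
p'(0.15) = 4.80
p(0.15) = -0.19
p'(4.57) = -30.56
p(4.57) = -57.12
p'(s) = 6 - 8*s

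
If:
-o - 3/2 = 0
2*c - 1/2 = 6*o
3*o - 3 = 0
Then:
No Solution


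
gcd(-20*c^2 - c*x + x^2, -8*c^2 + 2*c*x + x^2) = 4*c + x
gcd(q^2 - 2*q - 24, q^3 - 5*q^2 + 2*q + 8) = 1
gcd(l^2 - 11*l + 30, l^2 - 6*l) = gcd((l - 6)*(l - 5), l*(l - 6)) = l - 6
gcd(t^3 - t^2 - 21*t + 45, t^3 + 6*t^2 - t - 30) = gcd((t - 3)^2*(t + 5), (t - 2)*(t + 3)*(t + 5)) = t + 5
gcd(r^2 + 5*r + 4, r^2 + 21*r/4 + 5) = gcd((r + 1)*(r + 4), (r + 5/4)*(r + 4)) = r + 4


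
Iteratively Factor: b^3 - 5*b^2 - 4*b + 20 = (b - 5)*(b^2 - 4) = (b - 5)*(b - 2)*(b + 2)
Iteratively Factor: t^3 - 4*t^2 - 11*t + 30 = (t - 5)*(t^2 + t - 6) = (t - 5)*(t + 3)*(t - 2)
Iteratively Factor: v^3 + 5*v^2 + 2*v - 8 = (v + 2)*(v^2 + 3*v - 4) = (v - 1)*(v + 2)*(v + 4)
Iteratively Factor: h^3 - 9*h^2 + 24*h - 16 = (h - 4)*(h^2 - 5*h + 4) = (h - 4)^2*(h - 1)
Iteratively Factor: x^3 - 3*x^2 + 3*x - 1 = (x - 1)*(x^2 - 2*x + 1) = (x - 1)^2*(x - 1)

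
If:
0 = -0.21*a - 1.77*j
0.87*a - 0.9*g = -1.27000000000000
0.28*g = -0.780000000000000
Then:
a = -4.34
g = -2.79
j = 0.52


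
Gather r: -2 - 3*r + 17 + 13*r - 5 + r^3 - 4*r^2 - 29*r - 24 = r^3 - 4*r^2 - 19*r - 14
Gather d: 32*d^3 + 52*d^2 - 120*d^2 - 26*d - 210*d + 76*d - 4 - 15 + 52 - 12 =32*d^3 - 68*d^2 - 160*d + 21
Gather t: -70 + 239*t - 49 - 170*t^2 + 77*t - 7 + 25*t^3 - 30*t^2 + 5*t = 25*t^3 - 200*t^2 + 321*t - 126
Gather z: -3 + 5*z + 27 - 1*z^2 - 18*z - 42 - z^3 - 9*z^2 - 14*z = -z^3 - 10*z^2 - 27*z - 18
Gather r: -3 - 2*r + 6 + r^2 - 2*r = r^2 - 4*r + 3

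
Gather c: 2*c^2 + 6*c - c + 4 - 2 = 2*c^2 + 5*c + 2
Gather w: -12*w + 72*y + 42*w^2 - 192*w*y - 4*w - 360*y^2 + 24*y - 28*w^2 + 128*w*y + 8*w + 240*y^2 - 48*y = 14*w^2 + w*(-64*y - 8) - 120*y^2 + 48*y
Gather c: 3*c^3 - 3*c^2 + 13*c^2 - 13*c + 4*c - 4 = 3*c^3 + 10*c^2 - 9*c - 4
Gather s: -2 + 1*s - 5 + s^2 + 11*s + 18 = s^2 + 12*s + 11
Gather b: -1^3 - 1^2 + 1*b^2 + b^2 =2*b^2 - 2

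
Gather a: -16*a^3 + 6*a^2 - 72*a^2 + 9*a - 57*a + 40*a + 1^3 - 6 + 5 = -16*a^3 - 66*a^2 - 8*a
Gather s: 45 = 45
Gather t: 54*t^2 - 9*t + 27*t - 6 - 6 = 54*t^2 + 18*t - 12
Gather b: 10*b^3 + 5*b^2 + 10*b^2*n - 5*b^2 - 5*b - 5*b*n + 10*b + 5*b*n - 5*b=10*b^3 + 10*b^2*n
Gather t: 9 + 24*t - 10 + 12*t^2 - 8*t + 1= 12*t^2 + 16*t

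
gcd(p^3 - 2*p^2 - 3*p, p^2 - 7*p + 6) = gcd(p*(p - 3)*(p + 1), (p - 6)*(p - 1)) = 1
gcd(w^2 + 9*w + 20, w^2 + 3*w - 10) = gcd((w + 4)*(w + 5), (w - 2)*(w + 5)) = w + 5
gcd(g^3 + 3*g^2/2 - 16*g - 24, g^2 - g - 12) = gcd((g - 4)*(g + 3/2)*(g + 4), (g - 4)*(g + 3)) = g - 4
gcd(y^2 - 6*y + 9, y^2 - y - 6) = y - 3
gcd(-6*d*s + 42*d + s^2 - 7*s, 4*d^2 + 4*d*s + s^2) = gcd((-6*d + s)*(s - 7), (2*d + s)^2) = 1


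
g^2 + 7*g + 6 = (g + 1)*(g + 6)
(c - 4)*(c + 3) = c^2 - c - 12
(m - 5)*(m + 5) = m^2 - 25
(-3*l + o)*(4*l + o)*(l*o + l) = -12*l^3*o - 12*l^3 + l^2*o^2 + l^2*o + l*o^3 + l*o^2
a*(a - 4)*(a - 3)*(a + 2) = a^4 - 5*a^3 - 2*a^2 + 24*a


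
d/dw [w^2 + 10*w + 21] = 2*w + 10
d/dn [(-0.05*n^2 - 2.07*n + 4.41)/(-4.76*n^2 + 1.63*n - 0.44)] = (-9.9347*n^2 + 42.0272*n - 6.2775)/(22.6576*n^4 - 15.5176*n^3 + 6.8457*n^2 - 1.4344*n + 0.1936)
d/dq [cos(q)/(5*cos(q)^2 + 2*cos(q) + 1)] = (sin(q) + 5*sin(3*q))/(4*cos(q) + 5*cos(2*q) + 7)^2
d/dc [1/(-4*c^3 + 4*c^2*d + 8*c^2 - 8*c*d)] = (3*c^2/4 - c*d/2 - c + d/2)/(c^2*(c^2 - c*d - 2*c + 2*d)^2)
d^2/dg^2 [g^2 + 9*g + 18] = 2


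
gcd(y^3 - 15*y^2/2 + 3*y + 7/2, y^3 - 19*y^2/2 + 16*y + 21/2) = y^2 - 13*y/2 - 7/2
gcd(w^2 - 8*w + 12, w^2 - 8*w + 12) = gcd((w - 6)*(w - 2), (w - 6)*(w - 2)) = w^2 - 8*w + 12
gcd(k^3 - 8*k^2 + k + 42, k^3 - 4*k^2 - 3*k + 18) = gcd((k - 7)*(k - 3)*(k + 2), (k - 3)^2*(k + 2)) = k^2 - k - 6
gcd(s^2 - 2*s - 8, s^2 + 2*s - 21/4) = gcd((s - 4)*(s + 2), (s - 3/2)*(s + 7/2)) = 1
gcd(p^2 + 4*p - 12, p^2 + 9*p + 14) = 1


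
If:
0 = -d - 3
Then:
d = -3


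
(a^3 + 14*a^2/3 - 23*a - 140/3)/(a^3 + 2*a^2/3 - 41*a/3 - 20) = (a + 7)/(a + 3)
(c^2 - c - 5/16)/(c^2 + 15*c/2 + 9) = (16*c^2 - 16*c - 5)/(8*(2*c^2 + 15*c + 18))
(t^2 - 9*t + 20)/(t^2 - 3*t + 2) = (t^2 - 9*t + 20)/(t^2 - 3*t + 2)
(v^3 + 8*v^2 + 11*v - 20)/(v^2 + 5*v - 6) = (v^2 + 9*v + 20)/(v + 6)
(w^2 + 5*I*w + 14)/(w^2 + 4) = (w + 7*I)/(w + 2*I)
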